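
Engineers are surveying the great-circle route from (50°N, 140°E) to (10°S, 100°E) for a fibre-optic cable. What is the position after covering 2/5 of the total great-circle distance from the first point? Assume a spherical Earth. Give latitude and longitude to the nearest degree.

≈ (27°N, 119°E)

Write both endpoints as unit vectors p₁, p₂ with components (cos φ cos λ, cos φ sin λ, sin φ).
The central angle between the endpoints is δ = arccos(p₁·p₂) ≈ 1.211 rad (69.4°).
Interpolate at f = 2/5 with slerp weights a = sin((1−f)δ)/sin δ ≈ 0.710, b = sin(fδ)/sin δ ≈ 0.498.
p = a·p₁ + b·p₂ ≈ (-0.435, 0.776, 0.457); φ = arcsin(p_z) ≈ 27.22°, λ = atan2(p_y, p_x) ≈ 119.26°.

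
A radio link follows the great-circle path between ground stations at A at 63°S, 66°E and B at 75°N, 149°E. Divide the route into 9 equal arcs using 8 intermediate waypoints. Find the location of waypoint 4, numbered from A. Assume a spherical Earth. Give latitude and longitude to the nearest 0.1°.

Write both endpoints as unit vectors p₁, p₂ with components (cos φ cos λ, cos φ sin λ, sin φ).
The central angle between the endpoints is δ = arccos(p₁·p₂) ≈ 2.580 rad (147.8°).
Interpolate at f = 4/9 with slerp weights a = sin((1−f)δ)/sin δ ≈ 1.860, b = sin(fδ)/sin δ ≈ 1.711.
p = a·p₁ + b·p₂ ≈ (-0.036, 0.999, -0.004); φ = arcsin(p_z) ≈ -0.24°, λ = atan2(p_y, p_x) ≈ 92.07°.

≈ 0.2°S, 92.1°E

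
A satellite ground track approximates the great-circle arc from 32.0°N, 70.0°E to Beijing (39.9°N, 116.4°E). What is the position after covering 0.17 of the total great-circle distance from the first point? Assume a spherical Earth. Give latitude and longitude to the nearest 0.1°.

≈ 34.6°N, 77.1°E

Convert each endpoint to a unit vector on the sphere (x = cos φ cos λ, y = cos φ sin λ, z = sin φ).
The central angle between the endpoints is δ = arccos(p₁·p₂) ≈ 0.662 rad (37.9°).
Interpolate at f = 0.17 with slerp weights a = sin((1−f)δ)/sin δ ≈ 0.850, b = sin(fδ)/sin δ ≈ 0.183.
p = a·p₁ + b·p₂ ≈ (0.184, 0.803, 0.567); φ = arcsin(p_z) ≈ 34.57°, λ = atan2(p_y, p_x) ≈ 77.08°.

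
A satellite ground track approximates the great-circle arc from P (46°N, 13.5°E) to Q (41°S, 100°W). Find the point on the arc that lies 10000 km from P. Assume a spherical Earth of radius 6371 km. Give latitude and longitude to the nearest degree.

From cos δ = sin φ₁ sin φ₂ + cos φ₁ cos φ₂ cos Δλ, the central angle is δ ≈ 2.320 rad (132.9°). The total great-circle distance is δ·R ≈ 2.320 × 6371 ≈ 14780 km, so the target fraction is f = 10000/14780 ≈ 0.677.
Interpolate at f ≈ 0.677 with slerp weights a = sin((1−f)δ)/sin δ ≈ 0.931, b = sin(fδ)/sin δ ≈ 1.366.
p = a·p₁ + b·p₂ ≈ (0.450, -0.864, -0.226); φ = arcsin(p_z) ≈ -13.07°, λ = atan2(p_y, p_x) ≈ -62.49°.

≈ (13°S, 62°W)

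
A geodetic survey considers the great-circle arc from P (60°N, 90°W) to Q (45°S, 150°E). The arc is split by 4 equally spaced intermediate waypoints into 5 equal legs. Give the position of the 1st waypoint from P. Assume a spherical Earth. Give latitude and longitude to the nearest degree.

The haversine formula gives a central angle δ ≈ 2.480 rad (142.1°) between the endpoints.
Interpolate at f = 1/5 with slerp weights a = sin((1−f)δ)/sin δ ≈ 1.491, b = sin(fδ)/sin δ ≈ 0.775.
p = a·p₁ + b·p₂ ≈ (-0.475, -0.472, 0.743); φ = arcsin(p_z) ≈ 48.01°, λ = atan2(p_y, p_x) ≈ -135.18°.

≈ (48°N, 135°W)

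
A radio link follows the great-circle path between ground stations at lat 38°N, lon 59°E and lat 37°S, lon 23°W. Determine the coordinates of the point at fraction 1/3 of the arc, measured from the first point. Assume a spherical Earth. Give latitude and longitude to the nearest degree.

≈ lat 14°N, lon 29°E

Write both endpoints as unit vectors p₁, p₂ with components (cos φ cos λ, cos φ sin λ, sin φ).
The central angle between the endpoints is δ = arccos(p₁·p₂) ≈ 1.858 rad (106.4°).
Interpolate at f = 1/3 with slerp weights a = sin((1−f)δ)/sin δ ≈ 0.986, b = sin(fδ)/sin δ ≈ 0.605.
p = a·p₁ + b·p₂ ≈ (0.845, 0.477, 0.243); φ = arcsin(p_z) ≈ 14.04°, λ = atan2(p_y, p_x) ≈ 29.44°.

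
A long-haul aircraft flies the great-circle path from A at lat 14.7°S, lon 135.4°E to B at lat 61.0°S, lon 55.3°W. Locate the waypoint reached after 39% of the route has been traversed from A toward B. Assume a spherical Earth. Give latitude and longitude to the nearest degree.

The haversine formula gives a central angle δ ≈ 1.812 rad (103.8°) between the endpoints.
Interpolate at f = 0.39 with slerp weights a = sin((1−f)δ)/sin δ ≈ 0.920, b = sin(fδ)/sin δ ≈ 0.669.
p = a·p₁ + b·p₂ ≈ (-0.449, 0.358, -0.818); φ = arcsin(p_z) ≈ -54.92°, λ = atan2(p_y, p_x) ≈ 141.41°.

≈ lat 55°S, lon 141°E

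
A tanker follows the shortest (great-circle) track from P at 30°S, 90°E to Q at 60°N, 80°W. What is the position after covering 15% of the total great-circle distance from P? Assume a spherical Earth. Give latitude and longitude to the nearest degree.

≈ 8°S, 86°E

Write both endpoints as unit vectors p₁, p₂ with components (cos φ cos λ, cos φ sin λ, sin φ).
The central angle between the endpoints is δ = arccos(p₁·p₂) ≈ 2.605 rad (149.3°).
Interpolate at f = 0.15 with slerp weights a = sin((1−f)δ)/sin δ ≈ 1.565, b = sin(fδ)/sin δ ≈ 0.745.
p = a·p₁ + b·p₂ ≈ (0.065, 0.988, -0.137); φ = arcsin(p_z) ≈ -7.89°, λ = atan2(p_y, p_x) ≈ 86.26°.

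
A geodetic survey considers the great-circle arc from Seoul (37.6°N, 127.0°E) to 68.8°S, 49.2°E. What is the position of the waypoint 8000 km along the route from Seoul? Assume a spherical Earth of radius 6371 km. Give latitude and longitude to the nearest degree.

The haversine formula gives a central angle δ ≈ 2.104 rad (120.6°) between the endpoints. The total great-circle distance is δ·R ≈ 2.104 × 6371 ≈ 13405 km, so the target fraction is f = 8000/13405 ≈ 0.597.
Interpolate at f ≈ 0.597 with slerp weights a = sin((1−f)δ)/sin δ ≈ 0.871, b = sin(fδ)/sin δ ≈ 1.104.
p = a·p₁ + b·p₂ ≈ (-0.154, 0.853, -0.498); φ = arcsin(p_z) ≈ -29.86°, λ = atan2(p_y, p_x) ≈ 100.26°.

≈ 30°S, 100°E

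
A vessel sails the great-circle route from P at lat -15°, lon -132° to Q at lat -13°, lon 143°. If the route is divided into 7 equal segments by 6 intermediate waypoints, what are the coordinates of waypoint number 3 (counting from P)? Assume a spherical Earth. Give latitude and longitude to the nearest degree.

From cos δ = sin φ₁ sin φ₂ + cos φ₁ cos φ₂ cos Δλ, the central angle is δ ≈ 1.430 rad (81.9°).
Interpolate at f = 3/7 with slerp weights a = sin((1−f)δ)/sin δ ≈ 0.737, b = sin(fδ)/sin δ ≈ 0.581.
p = a·p₁ + b·p₂ ≈ (-0.928, -0.188, -0.321); φ = arcsin(p_z) ≈ -18.74°, λ = atan2(p_y, p_x) ≈ -168.55°.

≈ lat -19°, lon -169°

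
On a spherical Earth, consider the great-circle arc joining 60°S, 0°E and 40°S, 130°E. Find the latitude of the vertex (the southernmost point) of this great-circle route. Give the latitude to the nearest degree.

The great circle lies in the plane with unit normal n̂ = (p₁ × p₂)/|p₁ × p₂|.
Here n̂_z ≈ +0.309; the vertex latitude is φ_max = arccos|n̂_z| ≈ 72.0°.
Check via Clairaut: cos φ_max = |cos φ₁| · sin C = cos(60.0°)·sin(141.9°) ≈ 0.309, again giving ≈ 72.0°.

≈ 72°S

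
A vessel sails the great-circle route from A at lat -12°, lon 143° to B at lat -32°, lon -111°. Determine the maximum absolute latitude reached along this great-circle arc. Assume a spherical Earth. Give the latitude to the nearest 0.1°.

The great circle lies in the plane with unit normal n̂ = (p₁ × p₂)/|p₁ × p₂|.
Here n̂_z ≈ +0.803; the vertex latitude is φ_max = arccos|n̂_z| ≈ 36.6°.
Check via Clairaut: cos φ_max = |cos φ₁| · sin C = cos(12.0°)·sin(124.8°) ≈ 0.803, again giving ≈ 36.6°.

≈ -36.6°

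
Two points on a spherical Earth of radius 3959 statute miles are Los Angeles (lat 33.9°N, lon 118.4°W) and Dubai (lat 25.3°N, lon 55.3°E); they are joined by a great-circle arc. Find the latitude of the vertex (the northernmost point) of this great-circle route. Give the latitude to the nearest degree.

The great circle lies in the plane with unit normal n̂ = (p₁ × p₂)/|p₁ × p₂|.
Here n̂_z ≈ +0.096; the vertex latitude is φ_max = arccos|n̂_z| ≈ 84.5°.

≈ 85°N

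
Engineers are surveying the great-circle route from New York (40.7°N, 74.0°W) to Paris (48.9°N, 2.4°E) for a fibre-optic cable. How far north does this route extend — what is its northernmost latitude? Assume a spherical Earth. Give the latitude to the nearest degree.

≈ 52°N

The great circle lies in the plane with unit normal n̂ = (p₁ × p₂)/|p₁ × p₂|.
Here n̂_z ≈ +0.610; the vertex latitude is φ_max = arccos|n̂_z| ≈ 52.4°.
Check via Clairaut: cos φ_max = |cos φ₁| · sin C = cos(40.7°)·sin(53.6°) ≈ 0.610, again giving ≈ 52.4°.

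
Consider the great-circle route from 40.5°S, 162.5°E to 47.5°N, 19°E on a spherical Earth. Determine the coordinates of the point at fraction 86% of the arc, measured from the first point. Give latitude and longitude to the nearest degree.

Write both endpoints as unit vectors p₁, p₂ with components (cos φ cos λ, cos φ sin λ, sin φ).
The central angle between the endpoints is δ = arccos(p₁·p₂) ≈ 2.672 rad (153.1°).
Interpolate at f = 0.86 with slerp weights a = sin((1−f)δ)/sin δ ≈ 0.808, b = sin(fδ)/sin δ ≈ 1.651.
p = a·p₁ + b·p₂ ≈ (0.469, 0.548, 0.693); φ = arcsin(p_z) ≈ 43.85°, λ = atan2(p_y, p_x) ≈ 49.43°.

≈ 44°N, 49°E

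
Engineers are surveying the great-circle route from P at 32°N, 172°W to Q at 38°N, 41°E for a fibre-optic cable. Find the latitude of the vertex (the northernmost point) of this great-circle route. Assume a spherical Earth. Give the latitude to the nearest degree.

≈ 68°N

The great circle lies in the plane with unit normal n̂ = (p₁ × p₂)/|p₁ × p₂|.
Here n̂_z ≈ -0.374; the vertex latitude is φ_max = arccos|n̂_z| ≈ 68.0°.
Check via Clairaut: cos φ_max = |cos φ₁| · sin C = cos(32.0°)·sin(26.2°) ≈ 0.374, again giving ≈ 68.0°.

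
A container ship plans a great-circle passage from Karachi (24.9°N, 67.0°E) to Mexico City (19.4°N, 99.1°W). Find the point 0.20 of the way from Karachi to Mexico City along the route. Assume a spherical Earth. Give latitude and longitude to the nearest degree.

≈ 50°N, 54°E

The haversine formula gives a central angle δ ≈ 2.333 rad (133.7°) between the endpoints.
Interpolate at f = 0.20 with slerp weights a = sin((1−f)δ)/sin δ ≈ 1.323, b = sin(fδ)/sin δ ≈ 0.622.
p = a·p₁ + b·p₂ ≈ (0.376, 0.525, 0.764); φ = arcsin(p_z) ≈ 49.78°, λ = atan2(p_y, p_x) ≈ 54.39°.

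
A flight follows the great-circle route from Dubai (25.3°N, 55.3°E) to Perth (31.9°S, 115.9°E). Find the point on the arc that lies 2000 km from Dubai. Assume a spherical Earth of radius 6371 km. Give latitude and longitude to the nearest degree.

≈ 13°N, 69°E

Convert each endpoint to a unit vector on the sphere (x = cos φ cos λ, y = cos φ sin λ, z = sin φ).
The central angle between the endpoints is δ = arccos(p₁·p₂) ≈ 1.419 rad (81.3°). The total great-circle distance is δ·R ≈ 1.419 × 6371 ≈ 9042 km, so the target fraction is f = 2000/9042 ≈ 0.221.
Interpolate at f ≈ 0.221 with slerp weights a = sin((1−f)δ)/sin δ ≈ 0.904, b = sin(fδ)/sin δ ≈ 0.312.
p = a·p₁ + b·p₂ ≈ (0.349, 0.910, 0.221); φ = arcsin(p_z) ≈ 12.78°, λ = atan2(p_y, p_x) ≈ 69.00°.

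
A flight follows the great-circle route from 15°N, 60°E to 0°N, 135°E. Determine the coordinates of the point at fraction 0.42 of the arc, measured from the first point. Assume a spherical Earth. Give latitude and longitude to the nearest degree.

≈ 11°N, 92°E

Convert each endpoint to a unit vector on the sphere (x = cos φ cos λ, y = cos φ sin λ, z = sin φ).
The central angle between the endpoints is δ = arccos(p₁·p₂) ≈ 1.318 rad (75.5°).
Interpolate at f = 0.42 with slerp weights a = sin((1−f)δ)/sin δ ≈ 0.715, b = sin(fδ)/sin δ ≈ 0.543.
p = a·p₁ + b·p₂ ≈ (-0.039, 0.982, 0.185); φ = arcsin(p_z) ≈ 10.66°, λ = atan2(p_y, p_x) ≈ 92.26°.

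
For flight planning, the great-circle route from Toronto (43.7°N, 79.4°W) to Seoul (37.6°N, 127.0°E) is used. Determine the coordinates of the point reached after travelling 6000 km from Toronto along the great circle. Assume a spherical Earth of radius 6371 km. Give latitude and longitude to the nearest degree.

Write both endpoints as unit vectors p₁, p₂ with components (cos φ cos λ, cos φ sin λ, sin φ).
The central angle between the endpoints is δ = arccos(p₁·p₂) ≈ 1.662 rad (95.3°). The total great-circle distance is δ·R ≈ 1.662 × 6371 ≈ 10591 km, so the target fraction is f = 6000/10591 ≈ 0.566.
Interpolate at f ≈ 0.566 with slerp weights a = sin((1−f)δ)/sin δ ≈ 0.663, b = sin(fδ)/sin δ ≈ 0.812.
p = a·p₁ + b·p₂ ≈ (-0.299, 0.043, 0.953); φ = arcsin(p_z) ≈ 72.42°, λ = atan2(p_y, p_x) ≈ 171.84°.

≈ 72°N, 172°E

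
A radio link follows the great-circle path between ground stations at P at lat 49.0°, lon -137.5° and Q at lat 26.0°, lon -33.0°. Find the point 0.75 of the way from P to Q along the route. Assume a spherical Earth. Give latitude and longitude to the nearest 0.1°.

≈ lat 40.2°, lon -49.7°

Write both endpoints as unit vectors p₁, p₂ with components (cos φ cos λ, cos φ sin λ, sin φ).
The central angle between the endpoints is δ = arccos(p₁·p₂) ≈ 1.387 rad (79.4°).
Interpolate at f = 0.75 with slerp weights a = sin((1−f)δ)/sin δ ≈ 0.346, b = sin(fδ)/sin δ ≈ 0.877.
p = a·p₁ + b·p₂ ≈ (0.494, -0.583, 0.645); φ = arcsin(p_z) ≈ 40.19°, λ = atan2(p_y, p_x) ≈ -49.70°.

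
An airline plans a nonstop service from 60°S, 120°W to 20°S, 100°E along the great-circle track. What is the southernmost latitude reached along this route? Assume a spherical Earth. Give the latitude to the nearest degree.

≈ 72°S

The great circle lies in the plane with unit normal n̂ = (p₁ × p₂)/|p₁ × p₂|.
Here n̂_z ≈ -0.303; the vertex latitude is φ_max = arccos|n̂_z| ≈ 72.4°.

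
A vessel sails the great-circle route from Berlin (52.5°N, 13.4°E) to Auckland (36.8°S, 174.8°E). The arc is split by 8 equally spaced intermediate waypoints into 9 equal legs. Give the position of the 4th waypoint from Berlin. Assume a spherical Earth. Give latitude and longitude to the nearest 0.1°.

≈ 40.6°N, 127.6°E

Write both endpoints as unit vectors p₁, p₂ with components (cos φ cos λ, cos φ sin λ, sin φ).
The central angle between the endpoints is δ = arccos(p₁·p₂) ≈ 2.785 rad (159.6°).
Interpolate at f = 4/9 with slerp weights a = sin((1−f)δ)/sin δ ≈ 2.867, b = sin(fδ)/sin δ ≈ 2.710.
p = a·p₁ + b·p₂ ≈ (-0.464, 0.601, 0.651); φ = arcsin(p_z) ≈ 40.61°, λ = atan2(p_y, p_x) ≈ 127.64°.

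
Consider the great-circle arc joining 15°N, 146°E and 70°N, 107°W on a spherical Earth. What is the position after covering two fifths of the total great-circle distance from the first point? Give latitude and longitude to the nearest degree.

≈ 45°N, 161°E

The haversine formula gives a central angle δ ≈ 1.424 rad (81.6°) between the endpoints.
Interpolate at f = 2/5 with slerp weights a = sin((1−f)δ)/sin δ ≈ 0.762, b = sin(fδ)/sin δ ≈ 0.545.
p = a·p₁ + b·p₂ ≈ (-0.665, 0.233, 0.709); φ = arcsin(p_z) ≈ 45.19°, λ = atan2(p_y, p_x) ≈ 160.65°.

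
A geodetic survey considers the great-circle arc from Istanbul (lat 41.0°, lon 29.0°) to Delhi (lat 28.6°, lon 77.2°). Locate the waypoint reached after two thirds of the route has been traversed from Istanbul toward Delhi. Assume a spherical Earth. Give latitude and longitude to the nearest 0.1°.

Convert each endpoint to a unit vector on the sphere (x = cos φ cos λ, y = cos φ sin λ, z = sin φ).
The central angle between the endpoints is δ = arccos(p₁·p₂) ≈ 0.714 rad (40.9°).
Interpolate at f = 2/3 with slerp weights a = sin((1−f)δ)/sin δ ≈ 0.360, b = sin(fδ)/sin δ ≈ 0.700.
p = a·p₁ + b·p₂ ≈ (0.374, 0.731, 0.571); φ = arcsin(p_z) ≈ 34.83°, λ = atan2(p_y, p_x) ≈ 62.91°.

≈ lat 34.8°, lon 62.9°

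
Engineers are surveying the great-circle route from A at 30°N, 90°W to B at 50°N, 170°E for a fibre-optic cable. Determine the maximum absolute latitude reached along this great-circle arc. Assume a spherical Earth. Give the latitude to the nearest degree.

≈ 55°N

The great circle lies in the plane with unit normal n̂ = (p₁ × p₂)/|p₁ × p₂|.
Here n̂_z ≈ -0.572; the vertex latitude is φ_max = arccos|n̂_z| ≈ 55.1°.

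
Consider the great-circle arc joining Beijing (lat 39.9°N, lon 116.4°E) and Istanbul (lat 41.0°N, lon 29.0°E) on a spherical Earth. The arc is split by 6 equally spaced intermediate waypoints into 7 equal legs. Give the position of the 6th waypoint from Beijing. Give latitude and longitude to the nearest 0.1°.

Convert each endpoint to a unit vector on the sphere (x = cos φ cos λ, y = cos φ sin λ, z = sin φ).
The central angle between the endpoints is δ = arccos(p₁·p₂) ≈ 1.107 rad (63.4°).
Interpolate at f = 6/7 with slerp weights a = sin((1−f)δ)/sin δ ≈ 0.176, b = sin(fδ)/sin δ ≈ 0.909.
p = a·p₁ + b·p₂ ≈ (0.540, 0.454, 0.709); φ = arcsin(p_z) ≈ 45.17°, λ = atan2(p_y, p_x) ≈ 40.04°.

≈ lat 45.2°N, lon 40.0°E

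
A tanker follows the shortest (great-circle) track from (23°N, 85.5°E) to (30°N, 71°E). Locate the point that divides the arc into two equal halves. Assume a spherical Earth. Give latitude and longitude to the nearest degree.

≈ (27°N, 78°E)

From cos δ = sin φ₁ sin φ₂ + cos φ₁ cos φ₂ cos Δλ, the central angle is δ ≈ 0.257 rad (14.7°).
Interpolate at f = 1/2 with slerp weights a = sin((1−f)δ)/sin δ ≈ 0.504, b = sin(fδ)/sin δ ≈ 0.504.
p = a·p₁ + b·p₂ ≈ (0.179, 0.875, 0.449); φ = arcsin(p_z) ≈ 26.68°, λ = atan2(p_y, p_x) ≈ 78.47°.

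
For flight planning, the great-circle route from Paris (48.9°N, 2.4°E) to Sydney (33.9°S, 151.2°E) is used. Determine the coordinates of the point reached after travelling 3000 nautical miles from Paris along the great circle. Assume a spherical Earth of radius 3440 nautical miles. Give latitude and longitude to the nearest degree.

The haversine formula gives a central angle δ ≈ 2.662 rad (152.5°) between the endpoints. The total great-circle distance is δ·R ≈ 2.662 × 3440 ≈ 9156 nmi, so the target fraction is f = 3000/9156 ≈ 0.328.
Interpolate at f ≈ 0.328 with slerp weights a = sin((1−f)δ)/sin δ ≈ 2.114, b = sin(fδ)/sin δ ≈ 1.658.
p = a·p₁ + b·p₂ ≈ (0.182, 0.721, 0.668); φ = arcsin(p_z) ≈ 41.93°, λ = atan2(p_y, p_x) ≈ 75.81°.

≈ 42°N, 76°E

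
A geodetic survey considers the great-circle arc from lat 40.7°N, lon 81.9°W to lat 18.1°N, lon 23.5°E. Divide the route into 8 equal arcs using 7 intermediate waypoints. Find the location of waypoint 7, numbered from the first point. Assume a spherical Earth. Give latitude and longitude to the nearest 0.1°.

≈ lat 25.5°N, lon 14.5°E

From cos δ = sin φ₁ sin φ₂ + cos φ₁ cos φ₂ cos Δλ, the central angle is δ ≈ 1.560 rad (89.4°).
Interpolate at f = 7/8 with slerp weights a = sin((1−f)δ)/sin δ ≈ 0.194, b = sin(fδ)/sin δ ≈ 0.979.
p = a·p₁ + b·p₂ ≈ (0.874, 0.226, 0.430); φ = arcsin(p_z) ≈ 25.50°, λ = atan2(p_y, p_x) ≈ 14.47°.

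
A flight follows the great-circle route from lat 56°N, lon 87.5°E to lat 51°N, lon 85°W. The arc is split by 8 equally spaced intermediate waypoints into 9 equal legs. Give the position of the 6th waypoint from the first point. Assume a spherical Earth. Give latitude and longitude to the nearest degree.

The haversine formula gives a central angle δ ≈ 1.271 rad (72.8°) between the endpoints.
Interpolate at f = 6/9 with slerp weights a = sin((1−f)δ)/sin δ ≈ 0.430, b = sin(fδ)/sin δ ≈ 0.784.
p = a·p₁ + b·p₂ ≈ (0.054, -0.251, 0.966); φ = arcsin(p_z) ≈ 75.10°, λ = atan2(p_y, p_x) ≈ -77.98°.

≈ lat 75°N, lon 78°W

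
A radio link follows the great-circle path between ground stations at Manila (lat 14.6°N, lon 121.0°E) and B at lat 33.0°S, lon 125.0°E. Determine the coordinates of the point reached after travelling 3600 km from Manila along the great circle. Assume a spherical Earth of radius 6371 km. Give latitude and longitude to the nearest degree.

≈ lat 18°S, lon 124°E

Write both endpoints as unit vectors p₁, p₂ with components (cos φ cos λ, cos φ sin λ, sin φ).
The central angle between the endpoints is δ = arccos(p₁·p₂) ≈ 0.833 rad (47.8°). The total great-circle distance is δ·R ≈ 0.833 × 6371 ≈ 5310 km, so the target fraction is f = 3600/5310 ≈ 0.678.
Interpolate at f ≈ 0.678 with slerp weights a = sin((1−f)δ)/sin δ ≈ 0.358, b = sin(fδ)/sin δ ≈ 0.723.
p = a·p₁ + b·p₂ ≈ (-0.527, 0.794, -0.304); φ = arcsin(p_z) ≈ -17.68°, λ = atan2(p_y, p_x) ≈ 123.55°.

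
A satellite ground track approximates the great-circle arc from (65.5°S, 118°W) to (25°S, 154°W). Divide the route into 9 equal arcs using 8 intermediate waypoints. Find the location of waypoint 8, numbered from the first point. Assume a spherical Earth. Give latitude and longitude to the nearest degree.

≈ (30°S, 152°W)

Write both endpoints as unit vectors p₁, p₂ with components (cos φ cos λ, cos φ sin λ, sin φ).
The central angle between the endpoints is δ = arccos(p₁·p₂) ≈ 0.811 rad (46.5°).
Interpolate at f = 8/9 with slerp weights a = sin((1−f)δ)/sin δ ≈ 0.124, b = sin(fδ)/sin δ ≈ 0.910.
p = a·p₁ + b·p₂ ≈ (-0.766, -0.407, -0.498); φ = arcsin(p_z) ≈ -29.85°, λ = atan2(p_y, p_x) ≈ -152.00°.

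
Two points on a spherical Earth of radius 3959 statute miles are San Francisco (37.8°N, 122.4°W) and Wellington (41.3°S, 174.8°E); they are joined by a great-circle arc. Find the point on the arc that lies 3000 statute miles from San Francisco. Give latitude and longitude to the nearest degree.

≈ 3°N, 150°W

From cos δ = sin φ₁ sin φ₂ + cos φ₁ cos φ₂ cos Δλ, the central angle is δ ≈ 1.704 rad (97.7°). The total great-circle distance is δ·R ≈ 1.704 × 3959 ≈ 6748 mi, so the target fraction is f = 3000/6748 ≈ 0.445.
Interpolate at f ≈ 0.445 with slerp weights a = sin((1−f)δ)/sin δ ≈ 0.819, b = sin(fδ)/sin δ ≈ 0.693.
p = a·p₁ + b·p₂ ≈ (-0.865, -0.499, 0.044); φ = arcsin(p_z) ≈ 2.53°, λ = atan2(p_y, p_x) ≈ -150.03°.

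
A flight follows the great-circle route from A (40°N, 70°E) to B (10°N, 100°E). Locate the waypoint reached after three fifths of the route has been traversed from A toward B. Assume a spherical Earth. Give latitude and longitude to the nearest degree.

≈ (23°N, 90°E)

From cos δ = sin φ₁ sin φ₂ + cos φ₁ cos φ₂ cos Δλ, the central angle is δ ≈ 0.700 rad (40.1°).
Interpolate at f = 3/5 with slerp weights a = sin((1−f)δ)/sin δ ≈ 0.429, b = sin(fδ)/sin δ ≈ 0.633.
p = a·p₁ + b·p₂ ≈ (0.004, 0.923, 0.386); φ = arcsin(p_z) ≈ 22.68°, λ = atan2(p_y, p_x) ≈ 89.74°.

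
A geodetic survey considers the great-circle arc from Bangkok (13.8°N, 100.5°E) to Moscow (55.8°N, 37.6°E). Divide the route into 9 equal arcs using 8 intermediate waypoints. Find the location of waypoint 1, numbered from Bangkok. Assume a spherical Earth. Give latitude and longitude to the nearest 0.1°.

The haversine formula gives a central angle δ ≈ 1.109 rad (63.5°) between the endpoints.
Interpolate at f = 1/9 with slerp weights a = sin((1−f)δ)/sin δ ≈ 0.931, b = sin(fδ)/sin δ ≈ 0.137.
p = a·p₁ + b·p₂ ≈ (-0.104, 0.936, 0.336); φ = arcsin(p_z) ≈ 19.61°, λ = atan2(p_y, p_x) ≈ 96.32°.

≈ (19.6°N, 96.3°E)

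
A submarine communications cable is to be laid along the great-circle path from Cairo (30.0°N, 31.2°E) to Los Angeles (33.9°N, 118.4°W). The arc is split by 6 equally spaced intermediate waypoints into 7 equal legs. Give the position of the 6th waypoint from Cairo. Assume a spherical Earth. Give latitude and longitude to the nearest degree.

The haversine formula gives a central angle δ ≈ 1.919 rad (109.9°) between the endpoints.
Interpolate at f = 6/7 with slerp weights a = sin((1−f)δ)/sin δ ≈ 0.288, b = sin(fδ)/sin δ ≈ 1.061.
p = a·p₁ + b·p₂ ≈ (-0.205, -0.645, 0.736); φ = arcsin(p_z) ≈ 47.37°, λ = atan2(p_y, p_x) ≈ -107.66°.

≈ (47°N, 108°W)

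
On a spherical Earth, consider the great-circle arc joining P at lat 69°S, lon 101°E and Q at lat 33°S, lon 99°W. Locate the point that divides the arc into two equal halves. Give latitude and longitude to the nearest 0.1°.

Convert each endpoint to a unit vector on the sphere (x = cos φ cos λ, y = cos φ sin λ, z = sin φ).
The central angle between the endpoints is δ = arccos(p₁·p₂) ≈ 1.343 rad (76.9°).
Interpolate at f = 1/2 with slerp weights a = sin((1−f)δ)/sin δ ≈ 0.639, b = sin(fδ)/sin δ ≈ 0.639.
p = a·p₁ + b·p₂ ≈ (-0.127, -0.304, -0.944); φ = arcsin(p_z) ≈ -70.73°, λ = atan2(p_y, p_x) ≈ -112.72°.

≈ lat 70.7°S, lon 112.7°W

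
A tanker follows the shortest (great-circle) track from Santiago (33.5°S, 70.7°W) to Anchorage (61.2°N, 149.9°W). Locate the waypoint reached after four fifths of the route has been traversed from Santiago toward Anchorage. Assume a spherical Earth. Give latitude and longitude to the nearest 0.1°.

≈ (46.5°N, 119.5°W)

The haversine formula gives a central angle δ ≈ 1.991 rad (114.1°) between the endpoints.
Interpolate at f = 4/5 with slerp weights a = sin((1−f)δ)/sin δ ≈ 0.425, b = sin(fδ)/sin δ ≈ 1.095.
p = a·p₁ + b·p₂ ≈ (-0.339, -0.599, 0.725); φ = arcsin(p_z) ≈ 46.49°, λ = atan2(p_y, p_x) ≈ -119.53°.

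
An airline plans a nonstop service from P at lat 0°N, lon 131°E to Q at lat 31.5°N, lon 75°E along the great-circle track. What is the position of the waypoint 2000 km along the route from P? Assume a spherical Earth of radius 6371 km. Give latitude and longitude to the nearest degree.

≈ lat 11°N, lon 116°E

Write both endpoints as unit vectors p₁, p₂ with components (cos φ cos λ, cos φ sin λ, sin φ).
The central angle between the endpoints is δ = arccos(p₁·p₂) ≈ 1.074 rad (61.5°). The total great-circle distance is δ·R ≈ 1.074 × 6371 ≈ 6841 km, so the target fraction is f = 2000/6841 ≈ 0.292.
Interpolate at f ≈ 0.292 with slerp weights a = sin((1−f)δ)/sin δ ≈ 0.784, b = sin(fδ)/sin δ ≈ 0.351.
p = a·p₁ + b·p₂ ≈ (-0.437, 0.881, 0.184); φ = arcsin(p_z) ≈ 10.58°, λ = atan2(p_y, p_x) ≈ 116.37°.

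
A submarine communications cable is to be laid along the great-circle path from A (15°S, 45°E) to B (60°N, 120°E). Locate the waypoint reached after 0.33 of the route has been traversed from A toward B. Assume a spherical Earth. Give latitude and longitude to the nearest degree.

Convert each endpoint to a unit vector on the sphere (x = cos φ cos λ, y = cos φ sin λ, z = sin φ).
The central angle between the endpoints is δ = arccos(p₁·p₂) ≈ 1.670 rad (95.7°).
Interpolate at f = 0.33 with slerp weights a = sin((1−f)δ)/sin δ ≈ 0.904, b = sin(fδ)/sin δ ≈ 0.526.
p = a·p₁ + b·p₂ ≈ (0.486, 0.845, 0.222); φ = arcsin(p_z) ≈ 12.81°, λ = atan2(p_y, p_x) ≈ 60.11°.

≈ (13°N, 60°E)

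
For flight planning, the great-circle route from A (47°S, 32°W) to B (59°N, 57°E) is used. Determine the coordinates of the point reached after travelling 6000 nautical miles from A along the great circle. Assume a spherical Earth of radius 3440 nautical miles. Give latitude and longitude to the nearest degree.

≈ (39°N, 25°E)

Convert each endpoint to a unit vector on the sphere (x = cos φ cos λ, y = cos φ sin λ, z = sin φ).
The central angle between the endpoints is δ = arccos(p₁·p₂) ≈ 2.241 rad (128.4°). The total great-circle distance is δ·R ≈ 2.241 × 3440 ≈ 7707 nmi, so the target fraction is f = 6000/7707 ≈ 0.778.
Interpolate at f ≈ 0.778 with slerp weights a = sin((1−f)δ)/sin δ ≈ 0.607, b = sin(fδ)/sin δ ≈ 1.256.
p = a·p₁ + b·p₂ ≈ (0.704, 0.323, 0.633); φ = arcsin(p_z) ≈ 39.25°, λ = atan2(p_y, p_x) ≈ 24.67°.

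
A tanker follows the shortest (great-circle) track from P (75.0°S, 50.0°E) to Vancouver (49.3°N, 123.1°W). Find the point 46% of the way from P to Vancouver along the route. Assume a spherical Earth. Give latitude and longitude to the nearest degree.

≈ (34°S, 118°W)

Convert each endpoint to a unit vector on the sphere (x = cos φ cos λ, y = cos φ sin λ, z = sin φ).
The central angle between the endpoints is δ = arccos(p₁·p₂) ≈ 2.690 rad (154.1°).
Interpolate at f = 0.46 with slerp weights a = sin((1−f)δ)/sin δ ≈ 2.277, b = sin(fδ)/sin δ ≈ 2.166.
p = a·p₁ + b·p₂ ≈ (-0.393, -0.732, -0.557); φ = arcsin(p_z) ≈ -33.82°, λ = atan2(p_y, p_x) ≈ -118.21°.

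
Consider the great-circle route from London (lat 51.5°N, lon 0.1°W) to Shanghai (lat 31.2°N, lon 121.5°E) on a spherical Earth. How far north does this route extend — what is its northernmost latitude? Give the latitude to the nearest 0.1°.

The great circle lies in the plane with unit normal n̂ = (p₁ × p₂)/|p₁ × p₂|.
Here n̂_z ≈ +0.457; the vertex latitude is φ_max = arccos|n̂_z| ≈ 62.8°.
Check via Clairaut: cos φ_max = |cos φ₁| · sin C = cos(51.5°)·sin(47.3°) ≈ 0.457, again giving ≈ 62.8°.

≈ 62.8°N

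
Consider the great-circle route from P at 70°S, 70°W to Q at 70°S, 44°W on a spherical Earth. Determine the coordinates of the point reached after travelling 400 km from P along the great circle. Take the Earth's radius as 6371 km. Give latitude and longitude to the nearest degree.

≈ 70°S, 59°W

Convert each endpoint to a unit vector on the sphere (x = cos φ cos λ, y = cos φ sin λ, z = sin φ).
The central angle between the endpoints is δ = arccos(p₁·p₂) ≈ 0.154 rad (8.8°). The total great-circle distance is δ·R ≈ 0.154 × 6371 ≈ 981 km, so the target fraction is f = 400/981 ≈ 0.408.
Interpolate at f ≈ 0.408 with slerp weights a = sin((1−f)δ)/sin δ ≈ 0.594, b = sin(fδ)/sin δ ≈ 0.409.
p = a·p₁ + b·p₂ ≈ (0.170, -0.288, -0.942); φ = arcsin(p_z) ≈ -70.46°, λ = atan2(p_y, p_x) ≈ -59.44°.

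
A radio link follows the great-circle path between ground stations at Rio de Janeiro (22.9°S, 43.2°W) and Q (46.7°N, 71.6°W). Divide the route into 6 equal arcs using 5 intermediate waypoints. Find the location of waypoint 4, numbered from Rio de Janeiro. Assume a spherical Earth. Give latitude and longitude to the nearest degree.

≈ (24°N, 60°W)

From cos δ = sin φ₁ sin φ₂ + cos φ₁ cos φ₂ cos Δλ, the central angle is δ ≈ 1.295 rad (74.2°).
Interpolate at f = 4/6 with slerp weights a = sin((1−f)δ)/sin δ ≈ 0.435, b = sin(fδ)/sin δ ≈ 0.790.
p = a·p₁ + b·p₂ ≈ (0.463, -0.788, 0.406); φ = arcsin(p_z) ≈ 23.93°, λ = atan2(p_y, p_x) ≈ -59.57°.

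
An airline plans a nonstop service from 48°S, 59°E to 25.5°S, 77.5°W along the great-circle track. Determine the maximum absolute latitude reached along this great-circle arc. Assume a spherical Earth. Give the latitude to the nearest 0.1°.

The great circle lies in the plane with unit normal n̂ = (p₁ × p₂)/|p₁ × p₂|.
Here n̂_z ≈ -0.419; the vertex latitude is φ_max = arccos|n̂_z| ≈ 65.2°.

≈ 65.2°S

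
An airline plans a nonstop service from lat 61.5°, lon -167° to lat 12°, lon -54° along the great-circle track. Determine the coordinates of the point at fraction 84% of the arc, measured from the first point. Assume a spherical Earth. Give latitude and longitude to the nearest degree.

≈ lat 25°, lon -61°

Convert each endpoint to a unit vector on the sphere (x = cos φ cos λ, y = cos φ sin λ, z = sin φ).
The central angle between the endpoints is δ = arccos(p₁·p₂) ≈ 1.570 rad (90.0°).
Interpolate at f = 0.84 with slerp weights a = sin((1−f)δ)/sin δ ≈ 0.249, b = sin(fδ)/sin δ ≈ 0.969.
p = a·p₁ + b·p₂ ≈ (0.441, -0.793, 0.420); φ = arcsin(p_z) ≈ 24.83°, λ = atan2(p_y, p_x) ≈ -60.91°.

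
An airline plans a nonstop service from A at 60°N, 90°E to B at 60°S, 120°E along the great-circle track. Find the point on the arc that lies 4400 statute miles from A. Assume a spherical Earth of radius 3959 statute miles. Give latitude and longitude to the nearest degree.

≈ 3°S, 105°E

Convert each endpoint to a unit vector on the sphere (x = cos φ cos λ, y = cos φ sin λ, z = sin φ).
The central angle between the endpoints is δ = arccos(p₁·p₂) ≈ 2.134 rad (122.2°). The total great-circle distance is δ·R ≈ 2.134 × 3959 ≈ 8447 mi, so the target fraction is f = 4400/8447 ≈ 0.521.
Interpolate at f ≈ 0.521 with slerp weights a = sin((1−f)δ)/sin δ ≈ 1.009, b = sin(fδ)/sin δ ≈ 1.060.
p = a·p₁ + b·p₂ ≈ (-0.265, 0.963, -0.044); φ = arcsin(p_z) ≈ -2.53°, λ = atan2(p_y, p_x) ≈ 105.38°.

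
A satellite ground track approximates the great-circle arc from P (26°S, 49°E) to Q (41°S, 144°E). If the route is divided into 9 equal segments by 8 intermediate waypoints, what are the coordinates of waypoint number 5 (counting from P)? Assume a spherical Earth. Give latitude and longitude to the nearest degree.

Convert each endpoint to a unit vector on the sphere (x = cos φ cos λ, y = cos φ sin λ, z = sin φ).
The central angle between the endpoints is δ = arccos(p₁·p₂) ≈ 1.340 rad (76.8°).
Interpolate at f = 5/9 with slerp weights a = sin((1−f)δ)/sin δ ≈ 0.576, b = sin(fδ)/sin δ ≈ 0.696.
p = a·p₁ + b·p₂ ≈ (-0.085, 0.700, -0.709); φ = arcsin(p_z) ≈ -45.18°, λ = atan2(p_y, p_x) ≈ 96.94°.

≈ (45°S, 97°E)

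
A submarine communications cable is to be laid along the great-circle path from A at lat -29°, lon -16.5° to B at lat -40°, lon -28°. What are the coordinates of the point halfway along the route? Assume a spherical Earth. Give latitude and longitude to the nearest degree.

≈ lat -35°, lon -22°

Convert each endpoint to a unit vector on the sphere (x = cos φ cos λ, y = cos φ sin λ, z = sin φ).
The central angle between the endpoints is δ = arccos(p₁·p₂) ≈ 0.253 rad (14.5°).
Interpolate at f = 1/2 with slerp weights a = sin((1−f)δ)/sin δ ≈ 0.504, b = sin(fδ)/sin δ ≈ 0.504.
p = a·p₁ + b·p₂ ≈ (0.764, -0.306, -0.568); φ = arcsin(p_z) ≈ -34.63°, λ = atan2(p_y, p_x) ≈ -21.87°.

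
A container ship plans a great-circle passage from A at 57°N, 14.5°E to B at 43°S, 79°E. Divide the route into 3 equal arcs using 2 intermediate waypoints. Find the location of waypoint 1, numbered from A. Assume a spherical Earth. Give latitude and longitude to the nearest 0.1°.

≈ 25.5°N, 43.8°E

From cos δ = sin φ₁ sin φ₂ + cos φ₁ cos φ₂ cos Δλ, the central angle is δ ≈ 1.983 rad (113.6°).
Interpolate at f = 1/3 with slerp weights a = sin((1−f)δ)/sin δ ≈ 1.058, b = sin(fδ)/sin δ ≈ 0.670.
p = a·p₁ + b·p₂ ≈ (0.651, 0.625, 0.430); φ = arcsin(p_z) ≈ 25.48°, λ = atan2(p_y, p_x) ≈ 43.83°.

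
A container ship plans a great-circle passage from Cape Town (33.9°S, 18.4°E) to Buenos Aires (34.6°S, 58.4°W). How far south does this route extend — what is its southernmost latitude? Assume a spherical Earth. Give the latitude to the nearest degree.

The great circle lies in the plane with unit normal n̂ = (p₁ × p₂)/|p₁ × p₂|.
Here n̂_z ≈ -0.755; the vertex latitude is φ_max = arccos|n̂_z| ≈ 41.0°.
Check via Clairaut: cos φ_max = |cos φ₁| · sin C = cos(33.9°)·sin(114.6°) ≈ 0.755, again giving ≈ 41.0°.

≈ 41°S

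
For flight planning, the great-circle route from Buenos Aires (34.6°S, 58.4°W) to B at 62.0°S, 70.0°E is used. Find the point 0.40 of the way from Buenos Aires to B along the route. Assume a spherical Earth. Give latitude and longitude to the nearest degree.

From cos δ = sin φ₁ sin φ₂ + cos φ₁ cos φ₂ cos Δλ, the central angle is δ ≈ 1.306 rad (74.9°).
Interpolate at f = 0.40 with slerp weights a = sin((1−f)δ)/sin δ ≈ 0.731, b = sin(fδ)/sin δ ≈ 0.517.
p = a·p₁ + b·p₂ ≈ (0.398, -0.285, -0.872); φ = arcsin(p_z) ≈ -60.68°, λ = atan2(p_y, p_x) ≈ -35.54°.

≈ 61°S, 36°W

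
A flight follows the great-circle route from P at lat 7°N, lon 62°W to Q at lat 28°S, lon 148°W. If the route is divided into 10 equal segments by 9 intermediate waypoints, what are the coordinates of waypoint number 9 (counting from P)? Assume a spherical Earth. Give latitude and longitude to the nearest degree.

≈ lat 26°S, lon 138°W

The haversine formula gives a central angle δ ≈ 1.567 rad (89.8°) between the endpoints.
Interpolate at f = 9/10 with slerp weights a = sin((1−f)δ)/sin δ ≈ 0.156, b = sin(fδ)/sin δ ≈ 0.987.
p = a·p₁ + b·p₂ ≈ (-0.666, -0.599, -0.444); φ = arcsin(p_z) ≈ -26.39°, λ = atan2(p_y, p_x) ≈ -138.07°.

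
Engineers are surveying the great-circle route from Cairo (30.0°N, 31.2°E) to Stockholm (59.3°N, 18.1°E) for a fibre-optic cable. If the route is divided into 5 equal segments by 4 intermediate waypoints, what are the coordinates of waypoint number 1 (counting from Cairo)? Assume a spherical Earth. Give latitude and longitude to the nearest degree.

≈ (36°N, 29°E)

Write both endpoints as unit vectors p₁, p₂ with components (cos φ cos λ, cos φ sin λ, sin φ).
The central angle between the endpoints is δ = arccos(p₁·p₂) ≈ 0.534 rad (30.6°).
Interpolate at f = 1/5 with slerp weights a = sin((1−f)δ)/sin δ ≈ 0.814, b = sin(fδ)/sin δ ≈ 0.209.
p = a·p₁ + b·p₂ ≈ (0.705, 0.398, 0.587); φ = arcsin(p_z) ≈ 35.95°, λ = atan2(p_y, p_x) ≈ 29.48°.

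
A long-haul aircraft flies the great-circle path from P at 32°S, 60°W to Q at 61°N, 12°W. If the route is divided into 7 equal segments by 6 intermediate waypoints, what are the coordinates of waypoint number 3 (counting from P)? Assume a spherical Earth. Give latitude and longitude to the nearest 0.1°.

≈ 8.9°N, 45.3°W

Write both endpoints as unit vectors p₁, p₂ with components (cos φ cos λ, cos φ sin λ, sin φ).
The central angle between the endpoints is δ = arccos(p₁·p₂) ≈ 1.760 rad (100.9°).
Interpolate at f = 3/7 with slerp weights a = sin((1−f)δ)/sin δ ≈ 0.860, b = sin(fδ)/sin δ ≈ 0.697.
p = a·p₁ + b·p₂ ≈ (0.695, -0.702, 0.154); φ = arcsin(p_z) ≈ 8.87°, λ = atan2(p_y, p_x) ≈ -45.27°.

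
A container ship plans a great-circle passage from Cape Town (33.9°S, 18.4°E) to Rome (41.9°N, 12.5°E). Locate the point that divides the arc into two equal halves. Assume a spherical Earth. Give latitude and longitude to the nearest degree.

The haversine formula gives a central angle δ ≈ 1.326 rad (76.0°) between the endpoints.
Interpolate at f = 1/2 with slerp weights a = sin((1−f)δ)/sin δ ≈ 0.634, b = sin(fδ)/sin δ ≈ 0.634.
p = a·p₁ + b·p₂ ≈ (0.961, 0.268, 0.070); φ = arcsin(p_z) ≈ 4.01°, λ = atan2(p_y, p_x) ≈ 15.61°.

≈ (4°N, 16°E)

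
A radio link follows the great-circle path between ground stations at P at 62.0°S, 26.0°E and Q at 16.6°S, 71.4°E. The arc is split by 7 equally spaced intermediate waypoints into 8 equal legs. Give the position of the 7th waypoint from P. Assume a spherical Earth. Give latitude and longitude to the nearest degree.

Write both endpoints as unit vectors p₁, p₂ with components (cos φ cos λ, cos φ sin λ, sin φ).
The central angle between the endpoints is δ = arccos(p₁·p₂) ≈ 0.967 rad (55.4°).
Interpolate at f = 7/8 with slerp weights a = sin((1−f)δ)/sin δ ≈ 0.146, b = sin(fδ)/sin δ ≈ 0.910.
p = a·p₁ + b·p₂ ≈ (0.340, 0.856, -0.389); φ = arcsin(p_z) ≈ -22.90°, λ = atan2(p_y, p_x) ≈ 68.35°.

≈ 23°S, 68°E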